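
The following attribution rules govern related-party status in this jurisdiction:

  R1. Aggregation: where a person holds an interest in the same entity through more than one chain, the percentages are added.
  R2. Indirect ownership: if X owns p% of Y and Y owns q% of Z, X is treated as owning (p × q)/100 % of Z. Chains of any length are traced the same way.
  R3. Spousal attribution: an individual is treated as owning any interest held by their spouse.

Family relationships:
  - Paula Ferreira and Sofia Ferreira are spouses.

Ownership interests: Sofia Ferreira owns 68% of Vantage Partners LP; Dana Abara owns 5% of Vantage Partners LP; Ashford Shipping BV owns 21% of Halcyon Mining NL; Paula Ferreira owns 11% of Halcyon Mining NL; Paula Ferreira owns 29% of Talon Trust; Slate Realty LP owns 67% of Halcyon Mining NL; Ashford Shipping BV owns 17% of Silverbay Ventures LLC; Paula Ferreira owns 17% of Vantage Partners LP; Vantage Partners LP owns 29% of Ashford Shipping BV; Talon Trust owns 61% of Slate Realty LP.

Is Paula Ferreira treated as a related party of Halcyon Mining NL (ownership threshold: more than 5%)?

Yes

By spousal attribution (R3), Paula Ferreira is treated as also owning Sofia Ferreira's interest in Vantage Partners LP, giving 17% + 68% = 85%.
Chain via Talon Trust → Slate Realty LP (R2): 29% × 61% × 67% = 11.8523% of Halcyon Mining NL.
Chain via Vantage Partners LP → Ashford Shipping BV (R2): 85% × 29% × 21% = 5.1765% of Halcyon Mining NL.
Direct interest in Halcyon Mining NL: 11%.
Aggregating (R1): 11.8523% + 5.1765% + 11% = 28.0288%.
28.0288% exceeds the 5% threshold, so Paula is a related party to Halcyon Mining NL.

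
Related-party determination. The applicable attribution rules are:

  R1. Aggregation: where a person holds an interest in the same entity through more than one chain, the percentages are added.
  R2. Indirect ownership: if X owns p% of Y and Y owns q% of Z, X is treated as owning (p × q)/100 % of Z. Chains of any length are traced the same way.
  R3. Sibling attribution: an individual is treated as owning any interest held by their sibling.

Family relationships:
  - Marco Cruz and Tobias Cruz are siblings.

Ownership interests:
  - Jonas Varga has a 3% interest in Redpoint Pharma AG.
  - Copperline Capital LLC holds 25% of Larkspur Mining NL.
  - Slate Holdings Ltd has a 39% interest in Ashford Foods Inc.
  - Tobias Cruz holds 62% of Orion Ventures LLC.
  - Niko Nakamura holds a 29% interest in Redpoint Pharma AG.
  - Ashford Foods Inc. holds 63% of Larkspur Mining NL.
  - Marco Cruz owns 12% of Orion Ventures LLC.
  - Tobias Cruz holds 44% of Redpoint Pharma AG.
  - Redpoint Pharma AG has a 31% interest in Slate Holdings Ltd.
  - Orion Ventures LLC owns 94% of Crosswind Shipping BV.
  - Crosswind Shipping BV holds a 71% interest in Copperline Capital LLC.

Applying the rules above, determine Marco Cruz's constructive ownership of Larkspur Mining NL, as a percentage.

15.698248%

By sibling attribution (R3), Marco Cruz is treated as also owning Tobias Cruz's interest in Orion Ventures LLC, giving 12% + 62% = 74%.
By sibling attribution (R3), Marco Cruz is treated as owning Tobias Cruz's 44% interest in Redpoint Pharma AG.
Chain via Orion Ventures LLC → Crosswind Shipping BV → Copperline Capital LLC (R2): 74% × 94% × 71% × 25% = 12.3469% of Larkspur Mining NL.
Chain via Redpoint Pharma AG → Slate Holdings Ltd → Ashford Foods Inc. (R2): 44% × 31% × 39% × 63% = 3.351348% of Larkspur Mining NL.
Aggregating (R1): 12.3469% + 3.351348% = 15.698248%.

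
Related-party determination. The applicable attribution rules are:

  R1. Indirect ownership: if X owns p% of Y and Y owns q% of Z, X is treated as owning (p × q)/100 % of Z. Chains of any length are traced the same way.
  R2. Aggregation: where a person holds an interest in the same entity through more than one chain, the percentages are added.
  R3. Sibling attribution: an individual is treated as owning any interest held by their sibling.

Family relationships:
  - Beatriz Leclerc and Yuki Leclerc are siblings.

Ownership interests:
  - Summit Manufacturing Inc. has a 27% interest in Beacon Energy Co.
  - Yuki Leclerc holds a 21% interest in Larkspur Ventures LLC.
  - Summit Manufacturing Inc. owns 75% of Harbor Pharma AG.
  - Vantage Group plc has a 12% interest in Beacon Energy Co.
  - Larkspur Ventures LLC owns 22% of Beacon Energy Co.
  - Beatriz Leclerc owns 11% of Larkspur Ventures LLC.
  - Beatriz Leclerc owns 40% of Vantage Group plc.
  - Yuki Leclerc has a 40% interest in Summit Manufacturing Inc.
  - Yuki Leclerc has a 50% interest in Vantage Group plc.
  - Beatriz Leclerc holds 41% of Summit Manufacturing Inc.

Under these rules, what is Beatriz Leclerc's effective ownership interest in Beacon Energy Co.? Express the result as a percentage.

By sibling attribution (R3), Beatriz Leclerc is treated as also owning Yuki Leclerc's interest in Vantage Group plc, giving 40% + 50% = 90%.
By sibling attribution (R3), Beatriz Leclerc is treated as also owning Yuki Leclerc's interest in Summit Manufacturing Inc, giving 41% + 40% = 81%.
By sibling attribution (R3), Beatriz Leclerc is treated as also owning Yuki Leclerc's interest in Larkspur Ventures LLC, giving 11% + 21% = 32%.
Chain via Vantage Group plc (R1): 90% × 12% = 10.8% of Beacon Energy Co.
Chain via Summit Manufacturing Inc. (R1): 81% × 27% = 21.87% of Beacon Energy Co.
Chain via Larkspur Ventures LLC (R1): 32% × 22% = 7.04% of Beacon Energy Co.
Aggregating (R2): 10.8% + 21.87% + 7.04% = 39.71%.

39.71%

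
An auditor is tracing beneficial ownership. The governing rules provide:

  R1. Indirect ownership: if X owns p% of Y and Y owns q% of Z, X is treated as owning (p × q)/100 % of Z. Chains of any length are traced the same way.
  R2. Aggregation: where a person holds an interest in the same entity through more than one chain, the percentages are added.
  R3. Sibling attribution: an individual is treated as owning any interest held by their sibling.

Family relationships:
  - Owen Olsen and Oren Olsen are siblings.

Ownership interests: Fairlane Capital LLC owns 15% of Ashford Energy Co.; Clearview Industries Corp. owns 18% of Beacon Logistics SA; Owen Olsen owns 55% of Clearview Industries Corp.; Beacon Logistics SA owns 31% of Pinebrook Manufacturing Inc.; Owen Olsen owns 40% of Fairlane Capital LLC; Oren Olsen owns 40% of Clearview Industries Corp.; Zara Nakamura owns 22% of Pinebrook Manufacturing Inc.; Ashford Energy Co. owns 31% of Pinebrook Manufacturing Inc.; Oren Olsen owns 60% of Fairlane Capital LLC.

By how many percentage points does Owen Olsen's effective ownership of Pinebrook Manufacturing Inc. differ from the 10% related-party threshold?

By sibling attribution (R3), Owen Olsen is treated as also owning Oren Olsen's interest in Clearview Industries Corp, giving 55% + 40% = 95%.
By sibling attribution (R3), Owen Olsen is treated as also owning Oren Olsen's interest in Fairlane Capital LLC, giving 40% + 60% = 100%.
Chain via Clearview Industries Corp. → Beacon Logistics SA (R1): 95% × 18% × 31% = 5.301% of Pinebrook Manufacturing Inc.
Chain via Fairlane Capital LLC → Ashford Energy Co. (R1): 100% × 15% × 31% = 4.65% of Pinebrook Manufacturing Inc.
Aggregating (R2): 5.301% + 4.65% = 9.951%.
9.951% falls short of the 10% threshold by 0.049 percentage points.

0.049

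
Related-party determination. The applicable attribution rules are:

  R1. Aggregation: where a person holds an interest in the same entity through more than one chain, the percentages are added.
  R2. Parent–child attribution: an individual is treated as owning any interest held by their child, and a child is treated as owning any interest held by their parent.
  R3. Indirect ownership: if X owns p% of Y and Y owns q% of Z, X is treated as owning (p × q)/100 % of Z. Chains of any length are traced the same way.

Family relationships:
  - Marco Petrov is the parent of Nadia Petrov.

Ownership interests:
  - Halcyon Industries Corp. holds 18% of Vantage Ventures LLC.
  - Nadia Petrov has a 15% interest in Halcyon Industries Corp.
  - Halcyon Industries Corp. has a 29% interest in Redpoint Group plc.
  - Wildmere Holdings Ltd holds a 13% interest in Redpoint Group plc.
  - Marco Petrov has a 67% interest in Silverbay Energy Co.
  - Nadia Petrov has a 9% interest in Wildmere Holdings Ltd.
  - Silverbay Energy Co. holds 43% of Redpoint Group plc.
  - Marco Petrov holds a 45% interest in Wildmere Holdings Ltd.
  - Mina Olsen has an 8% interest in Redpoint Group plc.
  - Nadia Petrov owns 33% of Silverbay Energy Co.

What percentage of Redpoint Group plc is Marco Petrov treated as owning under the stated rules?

By parent–child attribution (R2), Marco Petrov is treated as also owning Nadia Petrov's interest in Wildmere Holdings Ltd, giving 45% + 9% = 54%.
By parent–child attribution (R2), Marco Petrov is treated as also owning Nadia Petrov's interest in Silverbay Energy Co, giving 67% + 33% = 100%.
By parent–child attribution (R2), Marco Petrov is treated as owning Nadia Petrov's 15% interest in Halcyon Industries Corp.
Chain via Wildmere Holdings Ltd (R3): 54% × 13% = 7.02% of Redpoint Group plc.
Chain via Silverbay Energy Co. (R3): 100% × 43% = 43% of Redpoint Group plc.
Chain via Halcyon Industries Corp. (R3): 15% × 29% = 4.35% of Redpoint Group plc.
Aggregating (R1): 7.02% + 43% + 4.35% = 54.37%.

54.37%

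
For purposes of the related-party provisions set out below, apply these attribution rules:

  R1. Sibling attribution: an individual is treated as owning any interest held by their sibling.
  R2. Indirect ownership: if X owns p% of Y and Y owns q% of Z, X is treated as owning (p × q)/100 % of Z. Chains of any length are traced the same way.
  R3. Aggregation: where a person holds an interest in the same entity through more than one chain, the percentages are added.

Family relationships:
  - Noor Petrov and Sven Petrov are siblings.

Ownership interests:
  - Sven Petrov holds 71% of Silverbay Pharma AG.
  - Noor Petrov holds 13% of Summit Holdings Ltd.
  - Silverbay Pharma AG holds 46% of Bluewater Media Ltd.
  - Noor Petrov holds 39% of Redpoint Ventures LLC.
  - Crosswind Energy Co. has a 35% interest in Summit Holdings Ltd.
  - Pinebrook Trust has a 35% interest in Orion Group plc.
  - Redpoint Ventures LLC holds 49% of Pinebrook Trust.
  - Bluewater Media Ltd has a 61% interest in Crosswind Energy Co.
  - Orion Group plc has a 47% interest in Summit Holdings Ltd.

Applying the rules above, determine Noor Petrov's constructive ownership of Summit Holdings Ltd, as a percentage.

23.116505%

By sibling attribution (R1), Noor Petrov is treated as owning Sven Petrov's 71% interest in Silverbay Pharma AG.
Chain via Redpoint Ventures LLC → Pinebrook Trust → Orion Group plc (R2): 39% × 49% × 35% × 47% = 3.143595% of Summit Holdings Ltd.
Direct interest in Summit Holdings Ltd: 13%.
Chain via Silverbay Pharma AG → Bluewater Media Ltd → Crosswind Energy Co. (R2): 71% × 46% × 61% × 35% = 6.97291% of Summit Holdings Ltd.
Aggregating (R3): 3.143595% + 13% + 6.97291% = 23.116505%.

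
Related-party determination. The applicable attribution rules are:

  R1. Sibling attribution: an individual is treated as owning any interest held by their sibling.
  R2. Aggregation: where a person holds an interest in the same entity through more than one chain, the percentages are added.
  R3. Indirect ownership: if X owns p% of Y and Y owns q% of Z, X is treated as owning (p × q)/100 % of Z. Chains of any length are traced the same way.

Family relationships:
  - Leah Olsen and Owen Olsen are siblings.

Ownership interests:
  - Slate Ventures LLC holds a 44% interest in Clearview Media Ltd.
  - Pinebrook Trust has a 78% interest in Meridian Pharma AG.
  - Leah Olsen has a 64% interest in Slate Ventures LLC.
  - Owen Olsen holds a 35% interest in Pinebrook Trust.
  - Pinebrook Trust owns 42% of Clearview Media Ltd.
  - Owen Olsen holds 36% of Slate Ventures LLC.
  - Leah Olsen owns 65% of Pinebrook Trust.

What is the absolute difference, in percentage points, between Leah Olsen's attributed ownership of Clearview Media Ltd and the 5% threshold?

81

By sibling attribution (R1), Leah Olsen is treated as also owning Owen Olsen's interest in Slate Ventures LLC, giving 64% + 36% = 100%.
By sibling attribution (R1), Leah Olsen is treated as also owning Owen Olsen's interest in Pinebrook Trust, giving 65% + 35% = 100%.
Chain via Slate Ventures LLC (R3): 100% × 44% = 44% of Clearview Media Ltd.
Chain via Pinebrook Trust (R3): 100% × 42% = 42% of Clearview Media Ltd.
Aggregating (R2): 44% + 42% = 86%.
86% exceeds the 5% threshold by 81 percentage points.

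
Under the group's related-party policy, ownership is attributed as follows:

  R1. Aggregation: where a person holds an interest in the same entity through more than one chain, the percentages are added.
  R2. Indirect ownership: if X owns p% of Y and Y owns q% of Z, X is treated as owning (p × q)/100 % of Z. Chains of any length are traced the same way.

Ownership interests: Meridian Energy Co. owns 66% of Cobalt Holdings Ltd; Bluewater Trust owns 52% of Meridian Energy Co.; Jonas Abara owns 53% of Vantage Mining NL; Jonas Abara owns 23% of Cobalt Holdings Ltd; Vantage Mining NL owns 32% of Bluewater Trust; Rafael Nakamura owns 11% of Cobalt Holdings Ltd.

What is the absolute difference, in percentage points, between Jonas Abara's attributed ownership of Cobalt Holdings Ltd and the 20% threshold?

Chain via Vantage Mining NL → Bluewater Trust → Meridian Energy Co. (R2): 53% × 32% × 52% × 66% = 5.820672% of Cobalt Holdings Ltd.
Direct interest in Cobalt Holdings Ltd: 23%.
Aggregating (R1): 5.820672% + 23% = 28.820672%.
28.820672% exceeds the 20% threshold by 8.820672 percentage points.

8.820672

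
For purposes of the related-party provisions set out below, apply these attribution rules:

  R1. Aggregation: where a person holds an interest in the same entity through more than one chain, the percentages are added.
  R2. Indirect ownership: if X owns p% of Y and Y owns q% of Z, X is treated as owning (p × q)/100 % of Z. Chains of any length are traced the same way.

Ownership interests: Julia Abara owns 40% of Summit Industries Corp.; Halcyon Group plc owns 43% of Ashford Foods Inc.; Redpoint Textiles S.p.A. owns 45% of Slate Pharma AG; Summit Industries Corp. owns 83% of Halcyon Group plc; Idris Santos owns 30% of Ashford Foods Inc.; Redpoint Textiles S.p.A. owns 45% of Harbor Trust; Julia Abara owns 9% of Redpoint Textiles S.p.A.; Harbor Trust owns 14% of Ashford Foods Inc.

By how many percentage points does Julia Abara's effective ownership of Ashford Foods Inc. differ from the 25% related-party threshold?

10.157

Chain via Summit Industries Corp. → Halcyon Group plc (R2): 40% × 83% × 43% = 14.276% of Ashford Foods Inc.
Chain via Redpoint Textiles S.p.A. → Harbor Trust (R2): 9% × 45% × 14% = 0.567% of Ashford Foods Inc.
Aggregating (R1): 14.276% + 0.567% = 14.843%.
14.843% falls short of the 25% threshold by 10.157 percentage points.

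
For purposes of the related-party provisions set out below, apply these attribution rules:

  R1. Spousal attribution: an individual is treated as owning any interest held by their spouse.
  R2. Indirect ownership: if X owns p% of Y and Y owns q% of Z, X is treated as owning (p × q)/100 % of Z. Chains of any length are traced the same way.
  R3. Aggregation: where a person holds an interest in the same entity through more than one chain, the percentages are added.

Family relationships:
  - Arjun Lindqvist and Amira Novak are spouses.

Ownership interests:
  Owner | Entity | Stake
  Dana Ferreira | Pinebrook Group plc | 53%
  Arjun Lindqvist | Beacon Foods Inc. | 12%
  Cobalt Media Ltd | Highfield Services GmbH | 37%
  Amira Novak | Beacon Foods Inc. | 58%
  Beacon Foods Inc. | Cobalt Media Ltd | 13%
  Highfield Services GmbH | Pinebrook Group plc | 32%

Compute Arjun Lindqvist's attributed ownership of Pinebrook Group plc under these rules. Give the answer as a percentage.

1.07744%

By spousal attribution (R1), Arjun Lindqvist is treated as also owning Amira Novak's interest in Beacon Foods Inc, giving 12% + 58% = 70%.
Chain via Beacon Foods Inc. → Cobalt Media Ltd → Highfield Services GmbH (R2): 70% × 13% × 37% × 32% = 1.07744% of Pinebrook Group plc.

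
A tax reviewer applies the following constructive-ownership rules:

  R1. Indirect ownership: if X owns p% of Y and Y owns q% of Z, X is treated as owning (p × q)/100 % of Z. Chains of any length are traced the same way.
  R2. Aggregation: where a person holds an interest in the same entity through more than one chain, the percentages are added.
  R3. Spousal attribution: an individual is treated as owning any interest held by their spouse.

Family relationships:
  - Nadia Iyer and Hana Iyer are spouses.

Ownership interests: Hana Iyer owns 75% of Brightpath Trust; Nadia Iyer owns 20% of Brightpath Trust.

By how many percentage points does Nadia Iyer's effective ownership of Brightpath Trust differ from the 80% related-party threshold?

By spousal attribution (R3), Nadia Iyer is treated as also owning Hana Iyer's interest in Brightpath Trust, giving 20% + 75% = 95%.
Direct interest in Brightpath Trust: 95%.
95% exceeds the 80% threshold by 15 percentage points.

15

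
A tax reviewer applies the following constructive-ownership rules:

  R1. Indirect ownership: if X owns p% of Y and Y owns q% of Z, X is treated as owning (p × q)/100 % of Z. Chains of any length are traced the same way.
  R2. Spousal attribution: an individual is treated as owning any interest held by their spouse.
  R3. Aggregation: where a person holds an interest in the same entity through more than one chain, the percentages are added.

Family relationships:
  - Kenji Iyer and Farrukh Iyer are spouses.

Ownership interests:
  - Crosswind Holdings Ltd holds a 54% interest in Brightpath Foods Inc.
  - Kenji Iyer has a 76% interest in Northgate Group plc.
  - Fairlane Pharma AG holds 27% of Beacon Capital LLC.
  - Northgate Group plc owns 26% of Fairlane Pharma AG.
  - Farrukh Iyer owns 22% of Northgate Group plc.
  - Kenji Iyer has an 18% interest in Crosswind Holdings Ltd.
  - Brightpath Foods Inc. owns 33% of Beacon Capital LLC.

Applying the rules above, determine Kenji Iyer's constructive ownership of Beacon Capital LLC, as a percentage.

By spousal attribution (R2), Kenji Iyer is treated as also owning Farrukh Iyer's interest in Northgate Group plc, giving 76% + 22% = 98%.
Chain via Crosswind Holdings Ltd → Brightpath Foods Inc. (R1): 18% × 54% × 33% = 3.2076% of Beacon Capital LLC.
Chain via Northgate Group plc → Fairlane Pharma AG (R1): 98% × 26% × 27% = 6.8796% of Beacon Capital LLC.
Aggregating (R3): 3.2076% + 6.8796% = 10.0872%.

10.0872%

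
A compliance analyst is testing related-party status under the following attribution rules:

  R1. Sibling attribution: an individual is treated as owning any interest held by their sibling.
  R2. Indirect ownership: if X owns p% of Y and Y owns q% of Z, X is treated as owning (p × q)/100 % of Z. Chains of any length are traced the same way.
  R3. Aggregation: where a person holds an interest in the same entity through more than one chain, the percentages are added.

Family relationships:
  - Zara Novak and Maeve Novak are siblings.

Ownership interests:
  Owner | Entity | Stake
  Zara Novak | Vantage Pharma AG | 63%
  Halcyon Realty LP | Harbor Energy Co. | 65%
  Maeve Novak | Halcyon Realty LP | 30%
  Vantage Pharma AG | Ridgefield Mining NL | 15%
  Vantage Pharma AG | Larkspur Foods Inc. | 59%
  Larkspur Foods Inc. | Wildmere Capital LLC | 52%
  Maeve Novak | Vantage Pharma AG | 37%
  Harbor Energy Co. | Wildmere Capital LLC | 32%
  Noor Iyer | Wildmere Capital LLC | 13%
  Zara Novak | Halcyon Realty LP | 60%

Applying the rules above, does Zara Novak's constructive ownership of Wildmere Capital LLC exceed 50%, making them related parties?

By sibling attribution (R1), Zara Novak is treated as also owning Maeve Novak's interest in Halcyon Realty LP, giving 60% + 30% = 90%.
By sibling attribution (R1), Zara Novak is treated as also owning Maeve Novak's interest in Vantage Pharma AG, giving 63% + 37% = 100%.
Chain via Halcyon Realty LP → Harbor Energy Co. (R2): 90% × 65% × 32% = 18.72% of Wildmere Capital LLC.
Chain via Vantage Pharma AG → Larkspur Foods Inc. (R2): 100% × 59% × 52% = 30.68% of Wildmere Capital LLC.
Aggregating (R3): 18.72% + 30.68% = 49.4%.
49.4% does not exceed the 50% threshold, so Zara is not a related party to Wildmere Capital LLC.

No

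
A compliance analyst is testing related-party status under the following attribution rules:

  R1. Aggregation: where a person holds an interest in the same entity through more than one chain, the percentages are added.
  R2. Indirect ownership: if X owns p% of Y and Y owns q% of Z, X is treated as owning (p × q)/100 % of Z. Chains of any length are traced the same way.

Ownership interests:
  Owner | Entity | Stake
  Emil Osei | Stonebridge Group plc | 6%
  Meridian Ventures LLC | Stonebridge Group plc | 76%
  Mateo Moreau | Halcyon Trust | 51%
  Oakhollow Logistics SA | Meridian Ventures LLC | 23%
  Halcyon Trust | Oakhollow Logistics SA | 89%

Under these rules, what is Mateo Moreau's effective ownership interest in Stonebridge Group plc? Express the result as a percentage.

Chain via Halcyon Trust → Oakhollow Logistics SA → Meridian Ventures LLC (R2): 51% × 89% × 23% × 76% = 7.934172% of Stonebridge Group plc.

7.934172%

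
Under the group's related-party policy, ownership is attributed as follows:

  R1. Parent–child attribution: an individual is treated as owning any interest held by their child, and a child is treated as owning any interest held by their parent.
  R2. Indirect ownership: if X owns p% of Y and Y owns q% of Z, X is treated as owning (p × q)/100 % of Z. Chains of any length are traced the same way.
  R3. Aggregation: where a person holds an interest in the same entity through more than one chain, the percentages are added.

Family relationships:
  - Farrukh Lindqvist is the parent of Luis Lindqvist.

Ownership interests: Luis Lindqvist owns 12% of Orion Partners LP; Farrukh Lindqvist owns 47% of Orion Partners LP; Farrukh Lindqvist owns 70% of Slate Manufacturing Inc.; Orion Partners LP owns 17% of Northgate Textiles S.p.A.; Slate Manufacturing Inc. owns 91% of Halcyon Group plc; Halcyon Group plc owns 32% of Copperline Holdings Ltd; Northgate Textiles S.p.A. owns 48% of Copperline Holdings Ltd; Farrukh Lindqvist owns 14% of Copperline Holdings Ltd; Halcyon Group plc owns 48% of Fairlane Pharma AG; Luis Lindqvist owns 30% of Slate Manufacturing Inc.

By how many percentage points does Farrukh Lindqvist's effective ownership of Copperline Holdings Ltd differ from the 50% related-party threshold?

By parent–child attribution (R1), Farrukh Lindqvist is treated as also owning Luis Lindqvist's interest in Slate Manufacturing Inc, giving 70% + 30% = 100%.
By parent–child attribution (R1), Farrukh Lindqvist is treated as also owning Luis Lindqvist's interest in Orion Partners LP, giving 47% + 12% = 59%.
Chain via Slate Manufacturing Inc. → Halcyon Group plc (R2): 100% × 91% × 32% = 29.12% of Copperline Holdings Ltd.
Chain via Orion Partners LP → Northgate Textiles S.p.A. (R2): 59% × 17% × 48% = 4.8144% of Copperline Holdings Ltd.
Direct interest in Copperline Holdings Ltd: 14%.
Aggregating (R3): 29.12% + 4.8144% + 14% = 47.9344%.
47.9344% falls short of the 50% threshold by 2.0656 percentage points.

2.0656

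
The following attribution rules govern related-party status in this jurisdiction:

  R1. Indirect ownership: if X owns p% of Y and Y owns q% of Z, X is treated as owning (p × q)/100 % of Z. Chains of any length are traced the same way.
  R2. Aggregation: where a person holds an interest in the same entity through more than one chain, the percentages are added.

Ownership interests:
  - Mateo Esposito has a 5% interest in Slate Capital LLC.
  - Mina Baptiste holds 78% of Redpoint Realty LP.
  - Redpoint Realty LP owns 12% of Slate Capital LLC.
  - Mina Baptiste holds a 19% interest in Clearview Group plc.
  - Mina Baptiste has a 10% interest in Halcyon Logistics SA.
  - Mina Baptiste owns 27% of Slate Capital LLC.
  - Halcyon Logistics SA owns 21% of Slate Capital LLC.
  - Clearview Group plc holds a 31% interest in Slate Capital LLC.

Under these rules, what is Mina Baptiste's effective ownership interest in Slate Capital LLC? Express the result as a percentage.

Chain via Redpoint Realty LP (R1): 78% × 12% = 9.36% of Slate Capital LLC.
Chain via Halcyon Logistics SA (R1): 10% × 21% = 2.1% of Slate Capital LLC.
Chain via Clearview Group plc (R1): 19% × 31% = 5.89% of Slate Capital LLC.
Direct interest in Slate Capital LLC: 27%.
Aggregating (R2): 9.36% + 2.1% + 5.89% + 27% = 44.35%.

44.35%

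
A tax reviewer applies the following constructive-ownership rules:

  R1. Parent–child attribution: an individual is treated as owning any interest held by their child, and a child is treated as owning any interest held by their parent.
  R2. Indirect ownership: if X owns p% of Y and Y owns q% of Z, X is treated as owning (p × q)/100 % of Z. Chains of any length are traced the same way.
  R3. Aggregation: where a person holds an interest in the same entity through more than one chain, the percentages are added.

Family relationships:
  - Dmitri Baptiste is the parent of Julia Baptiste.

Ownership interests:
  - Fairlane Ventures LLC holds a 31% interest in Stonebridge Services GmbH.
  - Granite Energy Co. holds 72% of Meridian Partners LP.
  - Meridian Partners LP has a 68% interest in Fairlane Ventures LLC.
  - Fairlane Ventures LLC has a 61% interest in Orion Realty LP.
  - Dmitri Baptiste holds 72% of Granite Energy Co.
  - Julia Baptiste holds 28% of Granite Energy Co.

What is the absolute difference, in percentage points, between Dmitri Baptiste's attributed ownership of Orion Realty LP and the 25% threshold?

By parent–child attribution (R1), Dmitri Baptiste is treated as also owning Julia Baptiste's interest in Granite Energy Co, giving 72% + 28% = 100%.
Chain via Granite Energy Co. → Meridian Partners LP → Fairlane Ventures LLC (R2): 100% × 72% × 68% × 61% = 29.8656% of Orion Realty LP.
29.8656% exceeds the 25% threshold by 4.8656 percentage points.

4.8656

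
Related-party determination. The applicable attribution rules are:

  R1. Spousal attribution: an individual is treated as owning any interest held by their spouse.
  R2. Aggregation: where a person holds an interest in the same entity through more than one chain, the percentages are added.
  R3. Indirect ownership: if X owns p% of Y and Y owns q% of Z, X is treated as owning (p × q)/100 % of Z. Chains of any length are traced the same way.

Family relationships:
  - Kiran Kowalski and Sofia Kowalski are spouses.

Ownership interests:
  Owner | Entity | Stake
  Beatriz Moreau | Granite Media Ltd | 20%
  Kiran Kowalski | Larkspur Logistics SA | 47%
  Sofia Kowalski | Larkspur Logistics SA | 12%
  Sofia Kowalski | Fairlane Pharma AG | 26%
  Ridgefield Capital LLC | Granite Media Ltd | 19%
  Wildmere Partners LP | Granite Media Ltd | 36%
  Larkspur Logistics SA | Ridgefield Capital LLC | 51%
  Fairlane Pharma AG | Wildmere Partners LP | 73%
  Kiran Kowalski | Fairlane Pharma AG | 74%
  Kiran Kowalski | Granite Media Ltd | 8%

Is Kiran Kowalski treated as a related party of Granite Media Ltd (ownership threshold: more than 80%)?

No

By spousal attribution (R1), Kiran Kowalski is treated as also owning Sofia Kowalski's interest in Fairlane Pharma AG, giving 74% + 26% = 100%.
By spousal attribution (R1), Kiran Kowalski is treated as also owning Sofia Kowalski's interest in Larkspur Logistics SA, giving 47% + 12% = 59%.
Chain via Fairlane Pharma AG → Wildmere Partners LP (R3): 100% × 73% × 36% = 26.28% of Granite Media Ltd.
Chain via Larkspur Logistics SA → Ridgefield Capital LLC (R3): 59% × 51% × 19% = 5.7171% of Granite Media Ltd.
Direct interest in Granite Media Ltd: 8%.
Aggregating (R2): 26.28% + 5.7171% + 8% = 39.9971%.
39.9971% does not exceed the 80% threshold, so Kiran is not a related party to Granite Media Ltd.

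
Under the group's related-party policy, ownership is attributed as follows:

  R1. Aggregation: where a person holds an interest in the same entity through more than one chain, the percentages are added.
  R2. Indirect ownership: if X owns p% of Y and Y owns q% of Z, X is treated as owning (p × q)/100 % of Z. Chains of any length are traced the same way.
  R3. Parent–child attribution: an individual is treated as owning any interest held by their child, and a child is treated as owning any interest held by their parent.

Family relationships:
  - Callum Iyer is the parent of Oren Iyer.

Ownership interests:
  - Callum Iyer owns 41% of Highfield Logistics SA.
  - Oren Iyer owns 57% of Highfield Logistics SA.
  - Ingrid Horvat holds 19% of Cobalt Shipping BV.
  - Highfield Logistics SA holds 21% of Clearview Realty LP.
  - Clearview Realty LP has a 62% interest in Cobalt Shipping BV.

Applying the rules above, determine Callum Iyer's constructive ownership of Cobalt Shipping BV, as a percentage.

By parent–child attribution (R3), Callum Iyer is treated as also owning Oren Iyer's interest in Highfield Logistics SA, giving 41% + 57% = 98%.
Chain via Highfield Logistics SA → Clearview Realty LP (R2): 98% × 21% × 62% = 12.7596% of Cobalt Shipping BV.

12.7596%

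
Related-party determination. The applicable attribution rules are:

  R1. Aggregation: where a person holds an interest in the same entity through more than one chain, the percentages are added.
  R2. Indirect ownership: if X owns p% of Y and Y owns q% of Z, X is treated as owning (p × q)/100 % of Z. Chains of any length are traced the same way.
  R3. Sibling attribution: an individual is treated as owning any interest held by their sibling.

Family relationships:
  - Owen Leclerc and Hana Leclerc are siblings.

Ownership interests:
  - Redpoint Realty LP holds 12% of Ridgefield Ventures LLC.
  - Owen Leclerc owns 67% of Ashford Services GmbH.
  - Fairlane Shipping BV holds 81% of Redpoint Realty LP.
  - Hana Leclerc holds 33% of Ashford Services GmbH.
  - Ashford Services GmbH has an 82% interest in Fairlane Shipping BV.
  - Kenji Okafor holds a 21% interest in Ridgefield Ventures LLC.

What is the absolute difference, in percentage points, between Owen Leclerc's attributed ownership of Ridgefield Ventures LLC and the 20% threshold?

12.0296

By sibling attribution (R3), Owen Leclerc is treated as also owning Hana Leclerc's interest in Ashford Services GmbH, giving 67% + 33% = 100%.
Chain via Ashford Services GmbH → Fairlane Shipping BV → Redpoint Realty LP (R2): 100% × 82% × 81% × 12% = 7.9704% of Ridgefield Ventures LLC.
7.9704% falls short of the 20% threshold by 12.0296 percentage points.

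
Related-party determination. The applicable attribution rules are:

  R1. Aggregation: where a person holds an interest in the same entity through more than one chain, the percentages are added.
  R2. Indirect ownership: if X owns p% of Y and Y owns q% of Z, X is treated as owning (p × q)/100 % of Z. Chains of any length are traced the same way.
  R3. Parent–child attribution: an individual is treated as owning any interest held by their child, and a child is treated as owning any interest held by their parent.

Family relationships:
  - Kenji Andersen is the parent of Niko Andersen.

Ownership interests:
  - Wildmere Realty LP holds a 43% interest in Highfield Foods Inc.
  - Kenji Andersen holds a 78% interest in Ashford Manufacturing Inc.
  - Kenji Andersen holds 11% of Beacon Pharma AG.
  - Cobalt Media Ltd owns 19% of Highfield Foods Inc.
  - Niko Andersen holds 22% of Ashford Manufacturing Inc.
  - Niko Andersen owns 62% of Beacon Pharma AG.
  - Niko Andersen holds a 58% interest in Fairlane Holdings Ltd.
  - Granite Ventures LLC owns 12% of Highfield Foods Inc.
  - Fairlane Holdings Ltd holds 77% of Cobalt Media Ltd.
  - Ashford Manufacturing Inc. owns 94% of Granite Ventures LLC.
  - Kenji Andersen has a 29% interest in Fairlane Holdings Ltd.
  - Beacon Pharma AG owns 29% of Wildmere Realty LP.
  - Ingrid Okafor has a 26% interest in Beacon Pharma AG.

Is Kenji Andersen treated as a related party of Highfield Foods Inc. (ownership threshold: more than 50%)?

By parent–child attribution (R3), Kenji Andersen is treated as also owning Niko Andersen's interest in Fairlane Holdings Ltd, giving 29% + 58% = 87%.
By parent–child attribution (R3), Kenji Andersen is treated as also owning Niko Andersen's interest in Ashford Manufacturing Inc, giving 78% + 22% = 100%.
By parent–child attribution (R3), Kenji Andersen is treated as also owning Niko Andersen's interest in Beacon Pharma AG, giving 11% + 62% = 73%.
Chain via Fairlane Holdings Ltd → Cobalt Media Ltd (R2): 87% × 77% × 19% = 12.7281% of Highfield Foods Inc.
Chain via Ashford Manufacturing Inc. → Granite Ventures LLC (R2): 100% × 94% × 12% = 11.28% of Highfield Foods Inc.
Chain via Beacon Pharma AG → Wildmere Realty LP (R2): 73% × 29% × 43% = 9.1031% of Highfield Foods Inc.
Aggregating (R1): 12.7281% + 11.28% + 9.1031% = 33.1112%.
33.1112% does not exceed the 50% threshold, so Kenji is not a related party to Highfield Foods Inc.

No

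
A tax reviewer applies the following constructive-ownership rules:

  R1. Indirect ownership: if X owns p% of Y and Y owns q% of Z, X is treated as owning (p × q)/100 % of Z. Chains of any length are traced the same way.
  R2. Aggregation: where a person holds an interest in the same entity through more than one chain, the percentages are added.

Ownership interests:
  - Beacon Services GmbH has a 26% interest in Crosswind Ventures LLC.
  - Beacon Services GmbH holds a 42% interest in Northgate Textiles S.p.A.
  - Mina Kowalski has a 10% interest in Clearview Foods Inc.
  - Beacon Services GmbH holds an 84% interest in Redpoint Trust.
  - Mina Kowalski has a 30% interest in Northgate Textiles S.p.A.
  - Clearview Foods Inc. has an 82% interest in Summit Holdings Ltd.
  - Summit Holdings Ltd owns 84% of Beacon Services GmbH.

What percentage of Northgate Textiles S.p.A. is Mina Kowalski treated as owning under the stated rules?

32.89296%

Chain via Clearview Foods Inc. → Summit Holdings Ltd → Beacon Services GmbH (R1): 10% × 82% × 84% × 42% = 2.89296% of Northgate Textiles S.p.A.
Direct interest in Northgate Textiles S.p.A: 30%.
Aggregating (R2): 2.89296% + 30% = 32.89296%.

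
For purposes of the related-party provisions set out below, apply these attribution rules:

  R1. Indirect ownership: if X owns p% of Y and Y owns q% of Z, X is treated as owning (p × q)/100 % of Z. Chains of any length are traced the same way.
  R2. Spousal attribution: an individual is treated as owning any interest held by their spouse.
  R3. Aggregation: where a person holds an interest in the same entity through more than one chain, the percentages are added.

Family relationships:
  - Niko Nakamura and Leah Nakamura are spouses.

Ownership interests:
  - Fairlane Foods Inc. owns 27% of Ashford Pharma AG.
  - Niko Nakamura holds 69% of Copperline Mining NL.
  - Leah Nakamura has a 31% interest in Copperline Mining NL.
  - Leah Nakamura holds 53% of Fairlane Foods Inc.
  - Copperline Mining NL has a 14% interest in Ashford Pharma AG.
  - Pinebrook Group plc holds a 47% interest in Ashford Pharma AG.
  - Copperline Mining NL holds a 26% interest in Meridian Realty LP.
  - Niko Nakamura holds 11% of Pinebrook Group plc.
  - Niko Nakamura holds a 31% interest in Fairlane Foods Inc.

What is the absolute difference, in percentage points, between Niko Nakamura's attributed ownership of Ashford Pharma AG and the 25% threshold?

By spousal attribution (R2), Niko Nakamura is treated as also owning Leah Nakamura's interest in Fairlane Foods Inc, giving 31% + 53% = 84%.
By spousal attribution (R2), Niko Nakamura is treated as also owning Leah Nakamura's interest in Copperline Mining NL, giving 69% + 31% = 100%.
Chain via Fairlane Foods Inc. (R1): 84% × 27% = 22.68% of Ashford Pharma AG.
Chain via Copperline Mining NL (R1): 100% × 14% = 14% of Ashford Pharma AG.
Chain via Pinebrook Group plc (R1): 11% × 47% = 5.17% of Ashford Pharma AG.
Aggregating (R3): 22.68% + 14% + 5.17% = 41.85%.
41.85% exceeds the 25% threshold by 16.85 percentage points.

16.85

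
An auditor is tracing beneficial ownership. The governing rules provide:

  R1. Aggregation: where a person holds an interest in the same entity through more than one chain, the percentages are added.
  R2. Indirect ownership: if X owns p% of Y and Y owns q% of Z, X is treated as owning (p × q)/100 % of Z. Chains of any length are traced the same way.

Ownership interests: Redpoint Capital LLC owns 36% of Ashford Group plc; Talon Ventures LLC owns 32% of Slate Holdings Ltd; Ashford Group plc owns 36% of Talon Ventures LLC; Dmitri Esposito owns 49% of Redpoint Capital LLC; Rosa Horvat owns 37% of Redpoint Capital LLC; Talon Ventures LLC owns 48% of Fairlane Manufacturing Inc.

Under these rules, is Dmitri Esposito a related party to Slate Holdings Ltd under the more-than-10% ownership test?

No

Chain via Redpoint Capital LLC → Ashford Group plc → Talon Ventures LLC (R2): 49% × 36% × 36% × 32% = 2.032128% of Slate Holdings Ltd.
2.032128% does not exceed the 10% threshold, so Dmitri is not a related party to Slate Holdings Ltd.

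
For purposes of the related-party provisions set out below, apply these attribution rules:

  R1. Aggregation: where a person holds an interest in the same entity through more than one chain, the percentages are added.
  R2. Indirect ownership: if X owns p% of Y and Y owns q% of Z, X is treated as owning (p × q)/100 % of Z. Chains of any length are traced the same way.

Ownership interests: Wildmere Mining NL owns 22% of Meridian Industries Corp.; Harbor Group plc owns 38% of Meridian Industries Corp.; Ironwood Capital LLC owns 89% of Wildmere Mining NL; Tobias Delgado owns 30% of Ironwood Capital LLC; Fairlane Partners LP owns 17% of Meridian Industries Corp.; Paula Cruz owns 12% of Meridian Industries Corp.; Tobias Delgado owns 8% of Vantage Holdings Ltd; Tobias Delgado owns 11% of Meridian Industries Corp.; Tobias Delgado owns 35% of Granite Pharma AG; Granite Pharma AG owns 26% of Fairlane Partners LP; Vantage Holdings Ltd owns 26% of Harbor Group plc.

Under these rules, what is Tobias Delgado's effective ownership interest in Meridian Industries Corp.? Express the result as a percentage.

Chain via Granite Pharma AG → Fairlane Partners LP (R2): 35% × 26% × 17% = 1.547% of Meridian Industries Corp.
Chain via Vantage Holdings Ltd → Harbor Group plc (R2): 8% × 26% × 38% = 0.7904% of Meridian Industries Corp.
Chain via Ironwood Capital LLC → Wildmere Mining NL (R2): 30% × 89% × 22% = 5.874% of Meridian Industries Corp.
Direct interest in Meridian Industries Corp: 11%.
Aggregating (R1): 1.547% + 0.7904% + 5.874% + 11% = 19.2114%.

19.2114%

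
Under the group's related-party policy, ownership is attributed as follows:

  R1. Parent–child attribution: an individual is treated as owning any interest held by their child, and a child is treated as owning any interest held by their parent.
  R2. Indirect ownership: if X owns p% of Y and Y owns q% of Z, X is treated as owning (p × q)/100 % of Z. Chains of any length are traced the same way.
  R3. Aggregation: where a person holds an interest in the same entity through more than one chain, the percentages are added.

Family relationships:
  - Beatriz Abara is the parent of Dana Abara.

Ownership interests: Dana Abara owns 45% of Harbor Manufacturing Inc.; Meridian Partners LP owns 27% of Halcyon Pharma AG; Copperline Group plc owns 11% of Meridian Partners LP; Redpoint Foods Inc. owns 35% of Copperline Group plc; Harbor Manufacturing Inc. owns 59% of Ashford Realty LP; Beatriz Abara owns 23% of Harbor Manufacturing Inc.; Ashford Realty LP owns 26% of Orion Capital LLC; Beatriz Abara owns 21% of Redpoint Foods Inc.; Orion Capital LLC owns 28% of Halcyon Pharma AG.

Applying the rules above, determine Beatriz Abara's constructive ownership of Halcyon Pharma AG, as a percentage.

By parent–child attribution (R1), Beatriz Abara is treated as also owning Dana Abara's interest in Harbor Manufacturing Inc, giving 23% + 45% = 68%.
Chain via Harbor Manufacturing Inc. → Ashford Realty LP → Orion Capital LLC (R2): 68% × 59% × 26% × 28% = 2.920736% of Halcyon Pharma AG.
Chain via Redpoint Foods Inc. → Copperline Group plc → Meridian Partners LP (R2): 21% × 35% × 11% × 27% = 0.218295% of Halcyon Pharma AG.
Aggregating (R3): 2.920736% + 0.218295% = 3.139031%.

3.139031%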